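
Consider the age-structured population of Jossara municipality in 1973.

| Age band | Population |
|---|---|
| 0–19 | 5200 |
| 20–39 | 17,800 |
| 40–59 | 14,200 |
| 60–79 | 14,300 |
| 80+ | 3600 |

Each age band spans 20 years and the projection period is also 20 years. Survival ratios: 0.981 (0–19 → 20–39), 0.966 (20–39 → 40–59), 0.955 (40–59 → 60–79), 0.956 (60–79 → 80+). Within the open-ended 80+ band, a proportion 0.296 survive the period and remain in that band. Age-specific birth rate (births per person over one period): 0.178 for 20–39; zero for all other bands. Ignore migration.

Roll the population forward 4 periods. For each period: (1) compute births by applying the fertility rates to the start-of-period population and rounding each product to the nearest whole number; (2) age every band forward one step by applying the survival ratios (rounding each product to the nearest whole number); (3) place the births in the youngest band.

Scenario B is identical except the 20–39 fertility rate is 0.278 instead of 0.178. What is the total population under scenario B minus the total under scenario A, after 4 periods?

3103

Let group 1 be 0–19 through group 5 = 80+.
[period 1]
Births: 17800 × 0.178 = 3168
Group 2: 5200 × 0.981 = 5101
Group 3: 17800 × 0.966 = 17195
Group 4: 14200 × 0.955 = 13561
Group 5: 14300 × 0.956 + 3600 × 0.296 = 13671 + 1066 = 14737
Giving 3168 / 5101 / 17195 / 13561 / 14737.
[period 2]
Births: 5101 × 0.178 = 908
Group 2: 3168 × 0.981 = 3108
Group 3: 5101 × 0.966 = 4928
Group 4: 17195 × 0.955 = 16421
Group 5: 13561 × 0.956 + 14737 × 0.296 = 12964 + 4362 = 17326
Giving 908 / 3108 / 4928 / 16421 / 17326.
[period 3]
Births: 3108 × 0.178 = 553
Group 2: 908 × 0.981 = 891
Group 3: 3108 × 0.966 = 3002
Group 4: 4928 × 0.955 = 4706
Group 5: 16421 × 0.956 + 17326 × 0.296 = 15698 + 5128 = 20826
Giving 553 / 891 / 3002 / 4706 / 20826.
[period 4]
Births: 891 × 0.178 = 159
Group 2: 553 × 0.981 = 542
Group 3: 891 × 0.966 = 861
Group 4: 3002 × 0.955 = 2867
Group 5: 4706 × 0.956 + 20826 × 0.296 = 4499 + 6164 = 10663
Giving 159 / 542 / 861 / 2867 / 10663.
Scenario A total after 4 periods: 15092
Scenario B projection —
[period 1]
Births: 17800 × 0.278 = 4948
Group 2: 5200 × 0.981 = 5101
Group 3: 17800 × 0.966 = 17195
Group 4: 14200 × 0.955 = 13561
Group 5: 14300 × 0.956 + 3600 × 0.296 = 13671 + 1066 = 14737
Giving 4948 / 5101 / 17195 / 13561 / 14737.
[period 2]
Births: 5101 × 0.278 = 1418
Group 2: 4948 × 0.981 = 4854
Group 3: 5101 × 0.966 = 4928
Group 4: 17195 × 0.955 = 16421
Group 5: 13561 × 0.956 + 14737 × 0.296 = 12964 + 4362 = 17326
Giving 1418 / 4854 / 4928 / 16421 / 17326.
[period 3]
Births: 4854 × 0.278 = 1349
Group 2: 1418 × 0.981 = 1391
Group 3: 4854 × 0.966 = 4689
Group 4: 4928 × 0.955 = 4706
Group 5: 16421 × 0.956 + 17326 × 0.296 = 15698 + 5128 = 20826
Giving 1349 / 1391 / 4689 / 4706 / 20826.
[period 4]
Births: 1391 × 0.278 = 387
Group 2: 1349 × 0.981 = 1323
Group 3: 1391 × 0.966 = 1344
Group 4: 4689 × 0.955 = 4478
Group 5: 4706 × 0.956 + 20826 × 0.296 = 4499 + 6164 = 10663
Giving 387 / 1323 / 1344 / 4478 / 10663.
Scenario B total after 4 periods: 18195
Difference B − A = 18195 − 15092 = 3103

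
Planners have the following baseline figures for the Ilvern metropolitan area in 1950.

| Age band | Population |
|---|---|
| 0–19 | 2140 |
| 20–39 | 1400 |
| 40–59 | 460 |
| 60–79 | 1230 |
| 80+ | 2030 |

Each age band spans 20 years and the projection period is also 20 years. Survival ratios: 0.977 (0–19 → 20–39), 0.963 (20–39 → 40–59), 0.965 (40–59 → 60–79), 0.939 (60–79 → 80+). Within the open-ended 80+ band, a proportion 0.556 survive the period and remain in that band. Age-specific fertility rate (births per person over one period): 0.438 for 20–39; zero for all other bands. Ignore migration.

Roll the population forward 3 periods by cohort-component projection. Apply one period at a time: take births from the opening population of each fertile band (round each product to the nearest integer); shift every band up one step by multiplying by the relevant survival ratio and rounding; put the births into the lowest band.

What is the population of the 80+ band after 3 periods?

2160

(Groups numbered youngest = 1 to oldest = 5.)
Period 1:
Births: 1400 * 0.438 = 613
Group 2: 2140 * 0.977 = 2091
Group 3: 1400 * 0.963 = 1348
Group 4: 460 * 0.965 = 444
Group 5: 1230 * 0.939 + 2030 * 0.556 = 1155 + 1129 = 2284
Giving 613 / 2091 / 1348 / 444 / 2284.
Period 2:
Births: 2091 * 0.438 = 916
Group 2: 613 * 0.977 = 599
Group 3: 2091 * 0.963 = 2014
Group 4: 1348 * 0.965 = 1301
Group 5: 444 * 0.939 + 2284 * 0.556 = 417 + 1270 = 1687
Giving 916 / 599 / 2014 / 1301 / 1687.
Period 3:
Births: 599 * 0.438 = 262
Group 2: 916 * 0.977 = 895
Group 3: 599 * 0.963 = 577
Group 4: 2014 * 0.965 = 1944
Group 5: 1301 * 0.939 + 1687 * 0.556 = 1222 + 938 = 2160
Giving 262 / 895 / 577 / 1944 / 2160.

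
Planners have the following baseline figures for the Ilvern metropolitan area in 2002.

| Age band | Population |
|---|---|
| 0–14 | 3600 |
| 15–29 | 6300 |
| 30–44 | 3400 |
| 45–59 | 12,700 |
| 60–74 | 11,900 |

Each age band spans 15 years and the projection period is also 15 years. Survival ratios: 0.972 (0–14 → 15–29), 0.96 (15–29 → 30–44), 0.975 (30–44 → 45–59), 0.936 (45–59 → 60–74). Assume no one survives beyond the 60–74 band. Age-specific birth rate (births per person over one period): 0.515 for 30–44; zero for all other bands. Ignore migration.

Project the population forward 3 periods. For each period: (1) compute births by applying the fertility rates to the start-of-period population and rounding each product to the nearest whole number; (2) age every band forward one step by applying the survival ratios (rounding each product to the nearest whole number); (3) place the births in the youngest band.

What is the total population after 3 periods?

15187

Period 1:
Births: 3400 * 0.515 = 1751
15–29: 3600 * 0.972 = 3499
30–44: 6300 * 0.96 = 6048
45–59: 3400 * 0.975 = 3315
60–74: 12700 * 0.936 = 11887
End of period: [1751, 3499, 6048, 3315, 11887]
Period 2:
Births: 6048 * 0.515 = 3115
15–29: 1751 * 0.972 = 1702
30–44: 3499 * 0.96 = 3359
45–59: 6048 * 0.975 = 5897
60–74: 3315 * 0.936 = 3103
End of period: [3115, 1702, 3359, 5897, 3103]
Period 3:
Births: 3359 * 0.515 = 1730
15–29: 3115 * 0.972 = 3028
30–44: 1702 * 0.96 = 1634
45–59: 3359 * 0.975 = 3275
60–74: 5897 * 0.936 = 5520
End of period: [1730, 3028, 1634, 3275, 5520]
Total after period 3: 1730 + 3028 + 1634 + 3275 + 5520 = 15187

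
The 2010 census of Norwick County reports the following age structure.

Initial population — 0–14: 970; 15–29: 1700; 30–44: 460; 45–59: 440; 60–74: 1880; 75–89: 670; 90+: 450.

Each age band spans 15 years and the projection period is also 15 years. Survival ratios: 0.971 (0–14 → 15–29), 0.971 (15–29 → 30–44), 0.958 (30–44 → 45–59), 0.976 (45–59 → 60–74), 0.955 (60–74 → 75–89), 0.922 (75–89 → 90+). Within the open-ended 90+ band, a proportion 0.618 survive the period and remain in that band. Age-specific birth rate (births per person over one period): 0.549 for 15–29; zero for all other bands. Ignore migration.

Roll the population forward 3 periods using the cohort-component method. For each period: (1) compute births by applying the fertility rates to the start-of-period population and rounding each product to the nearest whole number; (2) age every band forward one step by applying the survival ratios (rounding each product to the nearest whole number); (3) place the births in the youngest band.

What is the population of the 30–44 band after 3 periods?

880

Period 1.
Births: 1700 × 0.549 = 933
15–29: 970 × 0.971 = 942
30–44: 1700 × 0.971 = 1651
45–59: 460 × 0.958 = 441
60–74: 440 × 0.976 = 429
75–89: 1880 × 0.955 = 1795
90+: 670 × 0.922 + 450 × 0.618 = 618 + 278 = 896
→ [933, 942, 1651, 441, 429, 1795, 896]
Period 2.
Births: 942 × 0.549 = 517
15–29: 933 × 0.971 = 906
30–44: 942 × 0.971 = 915
45–59: 1651 × 0.958 = 1582
60–74: 441 × 0.976 = 430
75–89: 429 × 0.955 = 410
90+: 1795 × 0.922 + 896 × 0.618 = 1655 + 554 = 2209
→ [517, 906, 915, 1582, 430, 410, 2209]
Period 3.
Births: 906 × 0.549 = 497
15–29: 517 × 0.971 = 502
30–44: 906 × 0.971 = 880
45–59: 915 × 0.958 = 877
60–74: 1582 × 0.976 = 1544
75–89: 430 × 0.955 = 411
90+: 410 × 0.922 + 2209 × 0.618 = 378 + 1365 = 1743
→ [497, 502, 880, 877, 1544, 411, 1743]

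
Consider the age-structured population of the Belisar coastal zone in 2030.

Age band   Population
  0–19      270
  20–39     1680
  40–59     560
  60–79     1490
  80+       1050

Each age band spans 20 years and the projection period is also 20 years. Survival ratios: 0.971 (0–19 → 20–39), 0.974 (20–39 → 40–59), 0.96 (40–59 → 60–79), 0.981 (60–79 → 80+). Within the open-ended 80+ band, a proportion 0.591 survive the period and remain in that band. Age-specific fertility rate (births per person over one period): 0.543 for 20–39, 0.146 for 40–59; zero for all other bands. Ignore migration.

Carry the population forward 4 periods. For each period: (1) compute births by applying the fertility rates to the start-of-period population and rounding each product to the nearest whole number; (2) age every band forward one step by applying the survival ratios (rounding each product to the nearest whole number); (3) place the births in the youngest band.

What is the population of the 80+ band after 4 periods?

Period 1.
Births: 1680 × 0.543 = 912 ; 560 × 0.146 = 82 ⇒ total 994
20–39: 270 × 0.971 = 262
40–59: 1680 × 0.974 = 1636
60–79: 560 × 0.96 = 538
80+: 1490 × 0.981 + 1050 × 0.591 = 1462 + 621 = 2083
Giving 994 / 262 / 1636 / 538 / 2083.
Period 2.
Births: 262 × 0.543 = 142 ; 1636 × 0.146 = 239 ⇒ total 381
20–39: 994 × 0.971 = 965
40–59: 262 × 0.974 = 255
60–79: 1636 × 0.96 = 1571
80+: 538 × 0.981 + 2083 × 0.591 = 528 + 1231 = 1759
Giving 381 / 965 / 255 / 1571 / 1759.
Period 3.
Births: 965 × 0.543 = 524 ; 255 × 0.146 = 37 ⇒ total 561
20–39: 381 × 0.971 = 370
40–59: 965 × 0.974 = 940
60–79: 255 × 0.96 = 245
80+: 1571 × 0.981 + 1759 × 0.591 = 1541 + 1040 = 2581
Giving 561 / 370 / 940 / 245 / 2581.
Period 4.
Births: 370 × 0.543 = 201 ; 940 × 0.146 = 137 ⇒ total 338
20–39: 561 × 0.971 = 545
40–59: 370 × 0.974 = 360
60–79: 940 × 0.96 = 902
80+: 245 × 0.981 + 2581 × 0.591 = 240 + 1525 = 1765
Giving 338 / 545 / 360 / 902 / 1765.

1765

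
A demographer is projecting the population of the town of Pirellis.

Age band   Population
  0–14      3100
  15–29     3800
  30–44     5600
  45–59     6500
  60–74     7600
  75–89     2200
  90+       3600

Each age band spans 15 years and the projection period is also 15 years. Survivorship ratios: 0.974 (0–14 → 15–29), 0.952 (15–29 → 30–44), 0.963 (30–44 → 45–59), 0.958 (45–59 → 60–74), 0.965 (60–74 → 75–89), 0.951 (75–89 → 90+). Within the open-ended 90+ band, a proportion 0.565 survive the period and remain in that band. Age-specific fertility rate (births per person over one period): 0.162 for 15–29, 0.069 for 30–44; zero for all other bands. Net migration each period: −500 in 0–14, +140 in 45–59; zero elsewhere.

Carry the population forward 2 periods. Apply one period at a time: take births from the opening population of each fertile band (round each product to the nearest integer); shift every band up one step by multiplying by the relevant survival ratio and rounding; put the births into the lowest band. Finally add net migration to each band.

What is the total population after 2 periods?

[period 1]
Births: 3800 × 0.162 = 616 ; 5600 × 0.069 = 386 → 1002
15–29: 3100 × 0.974 = 3019
30–44: 3800 × 0.952 = 3618
45–59: 5600 × 0.963 = 5393
60–74: 6500 × 0.958 = 6227
75–89: 7600 × 0.965 = 7334
90+: 2200 × 0.951 + 3600 × 0.565 = 2092 + 2034 = 4126
Net migration: 0–14 − 500 → 502; 45–59 + 140 → 5533
Giving 502 / 3019 / 3618 / 5533 / 6227 / 7334 / 4126.
[period 2]
Births: 3019 × 0.162 = 489 ; 3618 × 0.069 = 250 → 739
15–29: 502 × 0.974 = 489
30–44: 3019 × 0.952 = 2874
45–59: 3618 × 0.963 = 3484
60–74: 5533 × 0.958 = 5301
75–89: 6227 × 0.965 = 6009
90+: 7334 × 0.951 + 4126 × 0.565 = 6975 + 2331 = 9306
Net migration: 0–14 − 500 → 239; 45–59 + 140 → 3624
Giving 239 / 489 / 2874 / 3624 / 5301 / 6009 / 9306.
Total after period 2: 239 + 489 + 2874 + 3624 + 5301 + 6009 + 9306 = 27842

27842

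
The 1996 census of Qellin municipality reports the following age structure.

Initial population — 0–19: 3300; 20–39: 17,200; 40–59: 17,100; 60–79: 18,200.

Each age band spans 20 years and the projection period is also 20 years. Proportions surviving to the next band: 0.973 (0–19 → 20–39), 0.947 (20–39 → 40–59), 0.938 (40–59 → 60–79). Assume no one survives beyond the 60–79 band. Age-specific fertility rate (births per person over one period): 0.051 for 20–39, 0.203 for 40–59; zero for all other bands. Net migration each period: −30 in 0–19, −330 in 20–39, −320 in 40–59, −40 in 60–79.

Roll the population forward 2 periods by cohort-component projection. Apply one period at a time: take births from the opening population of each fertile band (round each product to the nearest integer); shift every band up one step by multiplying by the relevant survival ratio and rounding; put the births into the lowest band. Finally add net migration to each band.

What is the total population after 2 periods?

24576

After projecting period 1:
Births: 17200 × 0.051 = 877  |  17100 × 0.203 = 3471 → 4348
20–39: 3300 × 0.973 = 3211
40–59: 17200 × 0.947 = 16288
60–79: 17100 × 0.938 = 16040
Net migration: 0–19 − 30 → 4318; 20–39 − 330 → 2881; 40–59 − 320 → 15968; 60–79 − 40 → 16000
Population now: 0–19=4318, 20–39=2881, 40–59=15968, 60–79=16000
After projecting period 2:
Births: 2881 × 0.051 = 147  |  15968 × 0.203 = 3242 → 3389
20–39: 4318 × 0.973 = 4201
40–59: 2881 × 0.947 = 2728
60–79: 15968 × 0.938 = 14978
Net migration: 0–19 − 30 → 3359; 20–39 − 330 → 3871; 40–59 − 320 → 2408; 60–79 − 40 → 14938
Population now: 0–19=3359, 20–39=3871, 40–59=2408, 60–79=14938
Total after period 2: 3359 + 3871 + 2408 + 14938 = 24576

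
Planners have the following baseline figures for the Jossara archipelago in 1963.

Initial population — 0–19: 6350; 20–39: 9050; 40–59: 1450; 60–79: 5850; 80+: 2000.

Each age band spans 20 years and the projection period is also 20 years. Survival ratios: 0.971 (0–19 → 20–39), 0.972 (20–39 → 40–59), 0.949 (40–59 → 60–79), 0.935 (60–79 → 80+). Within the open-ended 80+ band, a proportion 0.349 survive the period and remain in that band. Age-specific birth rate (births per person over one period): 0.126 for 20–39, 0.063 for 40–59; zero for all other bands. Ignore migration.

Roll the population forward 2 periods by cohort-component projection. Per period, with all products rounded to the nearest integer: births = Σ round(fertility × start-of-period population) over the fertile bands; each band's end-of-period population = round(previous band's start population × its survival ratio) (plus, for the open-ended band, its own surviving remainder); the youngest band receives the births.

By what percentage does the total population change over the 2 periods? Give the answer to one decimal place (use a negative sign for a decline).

-17.8

Let band 1 be 0–19 through band 5 = 80+.
Period 1:
Births: 9050 * 0.126 = 1140  |  1450 * 0.063 = 91 — total 1231
Band 2: 6350 * 0.971 = 6166
Band 3: 9050 * 0.972 = 8797
Band 4: 1450 * 0.949 = 1376
Band 5: 5850 * 0.935 + 2000 * 0.349 = 5470 + 698 = 6168
→ [1231, 6166, 8797, 1376, 6168]
Period 2:
Births: 6166 * 0.126 = 777  |  8797 * 0.063 = 554 — total 1331
Band 2: 1231 * 0.971 = 1195
Band 3: 6166 * 0.972 = 5993
Band 4: 8797 * 0.949 = 8348
Band 5: 1376 * 0.935 + 6168 * 0.349 = 1287 + 2153 = 3440
→ [1331, 1195, 5993, 8348, 3440]
Total: 24700 → 20307; change = -4393; percentage change = -17.8%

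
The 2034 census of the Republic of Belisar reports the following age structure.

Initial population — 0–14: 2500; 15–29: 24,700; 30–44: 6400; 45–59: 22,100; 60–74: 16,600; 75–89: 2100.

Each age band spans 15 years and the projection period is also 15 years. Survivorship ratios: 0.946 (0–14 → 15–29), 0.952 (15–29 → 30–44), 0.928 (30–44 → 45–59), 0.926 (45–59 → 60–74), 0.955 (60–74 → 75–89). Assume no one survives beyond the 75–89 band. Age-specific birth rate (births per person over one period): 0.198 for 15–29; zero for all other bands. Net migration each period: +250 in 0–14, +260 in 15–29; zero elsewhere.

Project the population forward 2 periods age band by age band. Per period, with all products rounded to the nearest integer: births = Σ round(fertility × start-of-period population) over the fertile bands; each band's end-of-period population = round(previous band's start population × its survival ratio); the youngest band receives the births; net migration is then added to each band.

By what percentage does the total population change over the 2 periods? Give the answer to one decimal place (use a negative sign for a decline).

-25.7

[period 1]
Births: 24700 * 0.198 = 4891
15–29: 2500 * 0.946 = 2365
30–44: 24700 * 0.952 = 23514
45–59: 6400 * 0.928 = 5939
60–74: 22100 * 0.926 = 20465
75–89: 16600 * 0.955 = 15853
Net migration: 0–14 + 250 → 5141; 15–29 + 260 → 2625
Giving 5141 / 2625 / 23514 / 5939 / 20465 / 15853.
[period 2]
Births: 2625 * 0.198 = 520
15–29: 5141 * 0.946 = 4863
30–44: 2625 * 0.952 = 2499
45–59: 23514 * 0.928 = 21821
60–74: 5939 * 0.926 = 5500
75–89: 20465 * 0.955 = 19544
Net migration: 0–14 + 250 → 770; 15–29 + 260 → 5123
Giving 770 / 5123 / 2499 / 21821 / 5500 / 19544.
Total: 74400 → 55257; change = -19143; percentage change = -25.7%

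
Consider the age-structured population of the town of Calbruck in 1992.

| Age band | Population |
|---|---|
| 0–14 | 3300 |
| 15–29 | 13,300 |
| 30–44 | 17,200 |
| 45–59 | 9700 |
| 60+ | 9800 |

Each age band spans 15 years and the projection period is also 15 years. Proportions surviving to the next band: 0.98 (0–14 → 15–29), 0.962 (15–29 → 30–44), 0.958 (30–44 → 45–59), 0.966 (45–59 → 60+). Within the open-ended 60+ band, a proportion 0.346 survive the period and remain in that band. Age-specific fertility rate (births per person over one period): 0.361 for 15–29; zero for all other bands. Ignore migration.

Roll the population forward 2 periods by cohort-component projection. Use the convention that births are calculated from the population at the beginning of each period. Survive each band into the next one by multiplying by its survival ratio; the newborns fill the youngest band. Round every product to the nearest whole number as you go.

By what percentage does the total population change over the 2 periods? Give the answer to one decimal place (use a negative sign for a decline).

After projecting period 1:
Births: 13300 × 0.361 = 4801
15–29: 3300 × 0.98 = 3234
30–44: 13300 × 0.962 = 12795
45–59: 17200 × 0.958 = 16478
60+: 9700 × 0.966 + 9800 × 0.346 = 9370 + 3391 = 12761
→ [4801, 3234, 12795, 16478, 12761]
After projecting period 2:
Births: 3234 × 0.361 = 1167
15–29: 4801 × 0.98 = 4705
30–44: 3234 × 0.962 = 3111
45–59: 12795 × 0.958 = 12258
60+: 16478 × 0.966 + 12761 × 0.346 = 15918 + 4415 = 20333
→ [1167, 4705, 3111, 12258, 20333]
Total: 53300 → 41574; change = -11726; percentage change = -22.0%

-22.0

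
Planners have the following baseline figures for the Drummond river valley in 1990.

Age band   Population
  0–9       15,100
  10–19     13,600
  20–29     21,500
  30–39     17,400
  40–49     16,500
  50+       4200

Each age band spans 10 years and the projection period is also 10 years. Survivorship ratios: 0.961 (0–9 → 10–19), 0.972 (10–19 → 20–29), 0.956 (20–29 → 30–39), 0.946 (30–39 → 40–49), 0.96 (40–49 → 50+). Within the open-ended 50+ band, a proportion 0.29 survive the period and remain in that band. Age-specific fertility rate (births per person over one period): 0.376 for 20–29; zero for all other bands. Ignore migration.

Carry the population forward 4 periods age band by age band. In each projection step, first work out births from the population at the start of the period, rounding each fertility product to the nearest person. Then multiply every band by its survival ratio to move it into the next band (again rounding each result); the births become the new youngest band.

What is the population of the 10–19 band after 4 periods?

After projecting period 1:
Births: 21500 * 0.376 = 8084
10–19: 15100 * 0.961 = 14511
20–29: 13600 * 0.972 = 13219
30–39: 21500 * 0.956 = 20554
40–49: 17400 * 0.946 = 16460
50+: 16500 * 0.96 + 4200 * 0.29 = 15840 + 1218 = 17058
Giving 8084 / 14511 / 13219 / 20554 / 16460 / 17058.
After projecting period 2:
Births: 13219 * 0.376 = 4970
10–19: 8084 * 0.961 = 7769
20–29: 14511 * 0.972 = 14105
30–39: 13219 * 0.956 = 12637
40–49: 20554 * 0.946 = 19444
50+: 16460 * 0.96 + 17058 * 0.29 = 15802 + 4947 = 20749
Giving 4970 / 7769 / 14105 / 12637 / 19444 / 20749.
After projecting period 3:
Births: 14105 * 0.376 = 5303
10–19: 4970 * 0.961 = 4776
20–29: 7769 * 0.972 = 7551
30–39: 14105 * 0.956 = 13484
40–49: 12637 * 0.946 = 11955
50+: 19444 * 0.96 + 20749 * 0.29 = 18666 + 6017 = 24683
Giving 5303 / 4776 / 7551 / 13484 / 11955 / 24683.
After projecting period 4:
Births: 7551 * 0.376 = 2839
10–19: 5303 * 0.961 = 5096
20–29: 4776 * 0.972 = 4642
30–39: 7551 * 0.956 = 7219
40–49: 13484 * 0.946 = 12756
50+: 11955 * 0.96 + 24683 * 0.29 = 11477 + 7158 = 18635
Giving 2839 / 5096 / 4642 / 7219 / 12756 / 18635.

5096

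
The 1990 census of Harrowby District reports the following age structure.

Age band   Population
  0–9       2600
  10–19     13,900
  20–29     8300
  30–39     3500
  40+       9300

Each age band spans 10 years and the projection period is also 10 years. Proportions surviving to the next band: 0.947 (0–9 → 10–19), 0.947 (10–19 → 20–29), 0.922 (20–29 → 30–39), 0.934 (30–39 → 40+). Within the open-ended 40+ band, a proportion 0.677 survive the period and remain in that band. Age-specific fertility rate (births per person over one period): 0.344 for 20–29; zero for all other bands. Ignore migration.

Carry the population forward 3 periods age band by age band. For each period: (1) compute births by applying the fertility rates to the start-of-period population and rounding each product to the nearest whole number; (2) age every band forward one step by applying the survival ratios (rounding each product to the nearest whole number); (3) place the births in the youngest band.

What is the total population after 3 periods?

30359

[period 1]
Births: 8300 * 0.344 = 2855
10–19: 2600 * 0.947 = 2462
20–29: 13900 * 0.947 = 13163
30–39: 8300 * 0.922 = 7653
40+: 3500 * 0.934 + 9300 * 0.677 = 3269 + 6296 = 9565
→ [2855, 2462, 13163, 7653, 9565]
[period 2]
Births: 13163 * 0.344 = 4528
10–19: 2855 * 0.947 = 2704
20–29: 2462 * 0.947 = 2332
30–39: 13163 * 0.922 = 12136
40+: 7653 * 0.934 + 9565 * 0.677 = 7148 + 6476 = 13624
→ [4528, 2704, 2332, 12136, 13624]
[period 3]
Births: 2332 * 0.344 = 802
10–19: 4528 * 0.947 = 4288
20–29: 2704 * 0.947 = 2561
30–39: 2332 * 0.922 = 2150
40+: 12136 * 0.934 + 13624 * 0.677 = 11335 + 9223 = 20558
→ [802, 4288, 2561, 2150, 20558]
Total after period 3: 802 + 4288 + 2561 + 2150 + 20558 = 30359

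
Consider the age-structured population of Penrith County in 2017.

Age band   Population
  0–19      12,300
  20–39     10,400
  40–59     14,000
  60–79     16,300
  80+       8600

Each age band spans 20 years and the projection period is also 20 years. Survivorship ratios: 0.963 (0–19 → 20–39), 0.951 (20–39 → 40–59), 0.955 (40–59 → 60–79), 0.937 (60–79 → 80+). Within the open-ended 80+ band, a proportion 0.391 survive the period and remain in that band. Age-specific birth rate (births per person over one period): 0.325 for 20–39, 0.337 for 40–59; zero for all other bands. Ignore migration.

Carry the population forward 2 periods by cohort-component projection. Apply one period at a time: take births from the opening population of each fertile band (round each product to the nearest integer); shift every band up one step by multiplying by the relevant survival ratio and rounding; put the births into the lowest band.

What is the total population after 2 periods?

— Period 1 —
Births: 10400 * 0.325 = 3380 ; 14000 * 0.337 = 4718 → 8098
20–39: 12300 * 0.963 = 11845
40–59: 10400 * 0.951 = 9890
60–79: 14000 * 0.955 = 13370
80+: 16300 * 0.937 + 8600 * 0.391 = 15273 + 3363 = 18636
Population now: 0–19=8098, 20–39=11845, 40–59=9890, 60–79=13370, 80+=18636
— Period 2 —
Births: 11845 * 0.325 = 3850 ; 9890 * 0.337 = 3333 → 7183
20–39: 8098 * 0.963 = 7798
40–59: 11845 * 0.951 = 11265
60–79: 9890 * 0.955 = 9445
80+: 13370 * 0.937 + 18636 * 0.391 = 12528 + 7287 = 19815
Population now: 0–19=7183, 20–39=7798, 40–59=11265, 60–79=9445, 80+=19815
Total after period 2: 7183 + 7798 + 11265 + 9445 + 19815 = 55506

55506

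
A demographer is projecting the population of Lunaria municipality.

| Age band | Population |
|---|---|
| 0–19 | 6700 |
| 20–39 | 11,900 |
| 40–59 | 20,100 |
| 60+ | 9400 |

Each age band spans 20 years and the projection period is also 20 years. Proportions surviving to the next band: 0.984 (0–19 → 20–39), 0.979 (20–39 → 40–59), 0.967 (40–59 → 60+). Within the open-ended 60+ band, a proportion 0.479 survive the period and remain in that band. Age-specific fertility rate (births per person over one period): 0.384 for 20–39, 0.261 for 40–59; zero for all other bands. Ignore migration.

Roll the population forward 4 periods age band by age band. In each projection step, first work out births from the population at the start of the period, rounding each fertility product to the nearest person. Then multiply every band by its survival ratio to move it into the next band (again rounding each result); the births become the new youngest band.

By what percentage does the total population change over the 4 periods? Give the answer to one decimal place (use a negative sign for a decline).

-32.2

Let band 1 be 0–19 through band 4 = 60+.
— Period 1 —
Births: 11900 × 0.384 = 4570 ; 20100 × 0.261 = 5246 ⇒ total 9816
Band 2: 6700 × 0.984 = 6593
Band 3: 11900 × 0.979 = 11650
Band 4: 20100 × 0.967 + 9400 × 0.479 = 19437 + 4503 = 23940
Population now: 0–19=9816, 20–39=6593, 40–59=11650, 60+=23940
— Period 2 —
Births: 6593 × 0.384 = 2532 ; 11650 × 0.261 = 3041 ⇒ total 5573
Band 2: 9816 × 0.984 = 9659
Band 3: 6593 × 0.979 = 6455
Band 4: 11650 × 0.967 + 23940 × 0.479 = 11266 + 11467 = 22733
Population now: 0–19=5573, 20–39=9659, 40–59=6455, 60+=22733
— Period 3 —
Births: 9659 × 0.384 = 3709 ; 6455 × 0.261 = 1685 ⇒ total 5394
Band 2: 5573 × 0.984 = 5484
Band 3: 9659 × 0.979 = 9456
Band 4: 6455 × 0.967 + 22733 × 0.479 = 6242 + 10889 = 17131
Population now: 0–19=5394, 20–39=5484, 40–59=9456, 60+=17131
— Period 4 —
Births: 5484 × 0.384 = 2106 ; 9456 × 0.261 = 2468 ⇒ total 4574
Band 2: 5394 × 0.984 = 5308
Band 3: 5484 × 0.979 = 5369
Band 4: 9456 × 0.967 + 17131 × 0.479 = 9144 + 8206 = 17350
Population now: 0–19=4574, 20–39=5308, 40–59=5369, 60+=17350
Total: 48100 → 32601; change = -15499; percentage change = -32.2%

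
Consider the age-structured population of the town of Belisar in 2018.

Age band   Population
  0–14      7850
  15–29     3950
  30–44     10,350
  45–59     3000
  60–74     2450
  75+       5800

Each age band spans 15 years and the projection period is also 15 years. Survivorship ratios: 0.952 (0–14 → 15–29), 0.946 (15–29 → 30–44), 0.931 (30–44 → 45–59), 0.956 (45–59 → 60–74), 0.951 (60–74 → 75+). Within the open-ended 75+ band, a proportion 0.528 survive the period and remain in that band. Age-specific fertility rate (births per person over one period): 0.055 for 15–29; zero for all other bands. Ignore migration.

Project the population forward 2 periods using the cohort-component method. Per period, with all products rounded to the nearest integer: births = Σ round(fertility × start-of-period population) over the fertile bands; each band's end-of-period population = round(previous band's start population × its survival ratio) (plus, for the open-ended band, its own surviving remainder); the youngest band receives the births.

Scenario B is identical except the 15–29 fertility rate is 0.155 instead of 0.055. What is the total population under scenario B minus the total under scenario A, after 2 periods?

1123

After projecting period 1:
Births: 3950 × 0.055 = 217
15–29: 7850 × 0.952 = 7473
30–44: 3950 × 0.946 = 3737
45–59: 10350 × 0.931 = 9636
60–74: 3000 × 0.956 = 2868
75+: 2450 × 0.951 + 5800 × 0.528 = 2330 + 3062 = 5392
→ [217, 7473, 3737, 9636, 2868, 5392]
After projecting period 2:
Births: 7473 × 0.055 = 411
15–29: 217 × 0.952 = 207
30–44: 7473 × 0.946 = 7069
45–59: 3737 × 0.931 = 3479
60–74: 9636 × 0.956 = 9212
75+: 2868 × 0.951 + 5392 × 0.528 = 2727 + 2847 = 5574
→ [411, 207, 7069, 3479, 9212, 5574]
Scenario A total after 2 periods: 25952
Scenario B projection —
After projecting period 1:
Births: 3950 × 0.155 = 612
15–29: 7850 × 0.952 = 7473
30–44: 3950 × 0.946 = 3737
45–59: 10350 × 0.931 = 9636
60–74: 3000 × 0.956 = 2868
75+: 2450 × 0.951 + 5800 × 0.528 = 2330 + 3062 = 5392
→ [612, 7473, 3737, 9636, 2868, 5392]
After projecting period 2:
Births: 7473 × 0.155 = 1158
15–29: 612 × 0.952 = 583
30–44: 7473 × 0.946 = 7069
45–59: 3737 × 0.931 = 3479
60–74: 9636 × 0.956 = 9212
75+: 2868 × 0.951 + 5392 × 0.528 = 2727 + 2847 = 5574
→ [1158, 583, 7069, 3479, 9212, 5574]
Scenario B total after 2 periods: 27075
Difference B − A = 27075 − 25952 = 1123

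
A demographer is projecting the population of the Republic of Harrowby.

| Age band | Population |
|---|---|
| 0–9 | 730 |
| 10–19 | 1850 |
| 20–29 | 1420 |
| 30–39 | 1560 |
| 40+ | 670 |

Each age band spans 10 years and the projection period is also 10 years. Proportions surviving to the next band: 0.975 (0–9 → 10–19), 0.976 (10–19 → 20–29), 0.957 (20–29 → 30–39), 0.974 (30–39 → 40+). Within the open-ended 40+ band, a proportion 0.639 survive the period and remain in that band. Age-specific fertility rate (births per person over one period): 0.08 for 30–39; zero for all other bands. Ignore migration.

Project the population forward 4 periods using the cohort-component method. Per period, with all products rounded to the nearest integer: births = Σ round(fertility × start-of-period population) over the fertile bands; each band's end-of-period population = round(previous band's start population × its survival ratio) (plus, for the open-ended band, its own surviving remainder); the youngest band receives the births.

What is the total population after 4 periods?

3177

After projecting period 1:
Births: 1560 * 0.08 = 125
10–19: 730 * 0.975 = 712
20–29: 1850 * 0.976 = 1806
30–39: 1420 * 0.957 = 1359
40+: 1560 * 0.974 + 670 * 0.639 = 1519 + 428 = 1947
Giving 125 / 712 / 1806 / 1359 / 1947.
After projecting period 2:
Births: 1359 * 0.08 = 109
10–19: 125 * 0.975 = 122
20–29: 712 * 0.976 = 695
30–39: 1806 * 0.957 = 1728
40+: 1359 * 0.974 + 1947 * 0.639 = 1324 + 1244 = 2568
Giving 109 / 122 / 695 / 1728 / 2568.
After projecting period 3:
Births: 1728 * 0.08 = 138
10–19: 109 * 0.975 = 106
20–29: 122 * 0.976 = 119
30–39: 695 * 0.957 = 665
40+: 1728 * 0.974 + 2568 * 0.639 = 1683 + 1641 = 3324
Giving 138 / 106 / 119 / 665 / 3324.
After projecting period 4:
Births: 665 * 0.08 = 53
10–19: 138 * 0.975 = 135
20–29: 106 * 0.976 = 103
30–39: 119 * 0.957 = 114
40+: 665 * 0.974 + 3324 * 0.639 = 648 + 2124 = 2772
Giving 53 / 135 / 103 / 114 / 2772.
Total after period 4: 53 + 135 + 103 + 114 + 2772 = 3177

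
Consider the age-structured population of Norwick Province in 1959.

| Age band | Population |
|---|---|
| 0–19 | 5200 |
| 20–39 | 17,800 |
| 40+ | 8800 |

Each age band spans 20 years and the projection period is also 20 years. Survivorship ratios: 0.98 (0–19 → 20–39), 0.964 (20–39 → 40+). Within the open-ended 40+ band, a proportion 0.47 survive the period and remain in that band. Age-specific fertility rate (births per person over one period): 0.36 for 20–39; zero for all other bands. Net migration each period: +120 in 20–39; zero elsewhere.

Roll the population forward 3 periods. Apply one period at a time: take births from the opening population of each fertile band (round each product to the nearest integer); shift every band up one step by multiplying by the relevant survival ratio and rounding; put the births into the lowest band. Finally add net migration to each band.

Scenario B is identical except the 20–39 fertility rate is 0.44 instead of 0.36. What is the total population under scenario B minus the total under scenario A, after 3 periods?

2879

Let group 1 be 0–19 through group 3 = 40+.
Period 1:
Births: 17800 × 0.36 = 6408
Group 2: 5200 × 0.98 = 5096
Group 3: 17800 × 0.964 + 8800 × 0.47 = 17159 + 4136 = 21295
Net migration: Group 2 + 120 → 5216
End of period: [6408, 5216, 21295]
Period 2:
Births: 5216 × 0.36 = 1878
Group 2: 6408 × 0.98 = 6280
Group 3: 5216 × 0.964 + 21295 × 0.47 = 5028 + 10009 = 15037
Net migration: Group 2 + 120 → 6400
End of period: [1878, 6400, 15037]
Period 3:
Births: 6400 × 0.36 = 2304
Group 2: 1878 × 0.98 = 1840
Group 3: 6400 × 0.964 + 15037 × 0.47 = 6170 + 7067 = 13237
Net migration: Group 2 + 120 → 1960
End of period: [2304, 1960, 13237]
Scenario A total after 3 periods: 17501
Scenario B projection —
Period 1:
Births: 17800 × 0.44 = 7832
Group 2: 5200 × 0.98 = 5096
Group 3: 17800 × 0.964 + 8800 × 0.47 = 17159 + 4136 = 21295
Net migration: Group 2 + 120 → 5216
End of period: [7832, 5216, 21295]
Period 2:
Births: 5216 × 0.44 = 2295
Group 2: 7832 × 0.98 = 7675
Group 3: 5216 × 0.964 + 21295 × 0.47 = 5028 + 10009 = 15037
Net migration: Group 2 + 120 → 7795
End of period: [2295, 7795, 15037]
Period 3:
Births: 7795 × 0.44 = 3430
Group 2: 2295 × 0.98 = 2249
Group 3: 7795 × 0.964 + 15037 × 0.47 = 7514 + 7067 = 14581
Net migration: Group 2 + 120 → 2369
End of period: [3430, 2369, 14581]
Scenario B total after 3 periods: 20380
Difference B − A = 20380 − 17501 = 2879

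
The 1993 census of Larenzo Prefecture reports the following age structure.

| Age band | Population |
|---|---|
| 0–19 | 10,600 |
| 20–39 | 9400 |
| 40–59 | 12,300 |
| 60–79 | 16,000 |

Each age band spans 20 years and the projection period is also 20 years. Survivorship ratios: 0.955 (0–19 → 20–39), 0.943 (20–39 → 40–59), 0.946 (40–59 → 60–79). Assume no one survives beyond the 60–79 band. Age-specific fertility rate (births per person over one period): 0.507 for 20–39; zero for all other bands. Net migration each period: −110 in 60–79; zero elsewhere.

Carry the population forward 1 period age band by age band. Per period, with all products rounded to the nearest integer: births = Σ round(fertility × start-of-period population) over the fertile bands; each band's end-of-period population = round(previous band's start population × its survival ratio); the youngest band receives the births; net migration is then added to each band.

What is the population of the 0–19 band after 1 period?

4766

Period 1:
Births: 9400 × 0.507 = 4766
20–39: 10600 × 0.955 = 10123
40–59: 9400 × 0.943 = 8864
60–79: 12300 × 0.946 = 11636
Net migration: 60–79 − 110 → 11526
Population now: 0–19=4766, 20–39=10123, 40–59=8864, 60–79=11526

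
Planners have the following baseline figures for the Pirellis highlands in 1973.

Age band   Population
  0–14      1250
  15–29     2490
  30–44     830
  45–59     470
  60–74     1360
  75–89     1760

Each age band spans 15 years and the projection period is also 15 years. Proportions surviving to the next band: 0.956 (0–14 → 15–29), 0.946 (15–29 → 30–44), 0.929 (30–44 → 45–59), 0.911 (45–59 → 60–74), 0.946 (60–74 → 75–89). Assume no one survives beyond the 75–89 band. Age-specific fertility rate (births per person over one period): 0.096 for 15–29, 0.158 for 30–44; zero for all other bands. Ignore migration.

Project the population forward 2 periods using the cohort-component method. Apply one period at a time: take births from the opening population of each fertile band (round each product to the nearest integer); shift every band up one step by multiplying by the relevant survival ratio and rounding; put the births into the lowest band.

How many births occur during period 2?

487

Call the bands 1 to 6, youngest first.
Period 1:
Births: 2490 × 0.096 = 239, 830 × 0.158 = 131 — total 370
Band 2: 1250 × 0.956 = 1195
Band 3: 2490 × 0.946 = 2356
Band 4: 830 × 0.929 = 771
Band 5: 470 × 0.911 = 428
Band 6: 1360 × 0.946 = 1287
→ [370, 1195, 2356, 771, 428, 1287]
Period 2:
Births: 1195 × 0.096 = 115, 2356 × 0.158 = 372 — total 487
Band 2: 370 × 0.956 = 354
Band 3: 1195 × 0.946 = 1130
Band 4: 2356 × 0.929 = 2189
Band 5: 771 × 0.911 = 702
Band 6: 428 × 0.946 = 405
→ [487, 354, 1130, 2189, 702, 405]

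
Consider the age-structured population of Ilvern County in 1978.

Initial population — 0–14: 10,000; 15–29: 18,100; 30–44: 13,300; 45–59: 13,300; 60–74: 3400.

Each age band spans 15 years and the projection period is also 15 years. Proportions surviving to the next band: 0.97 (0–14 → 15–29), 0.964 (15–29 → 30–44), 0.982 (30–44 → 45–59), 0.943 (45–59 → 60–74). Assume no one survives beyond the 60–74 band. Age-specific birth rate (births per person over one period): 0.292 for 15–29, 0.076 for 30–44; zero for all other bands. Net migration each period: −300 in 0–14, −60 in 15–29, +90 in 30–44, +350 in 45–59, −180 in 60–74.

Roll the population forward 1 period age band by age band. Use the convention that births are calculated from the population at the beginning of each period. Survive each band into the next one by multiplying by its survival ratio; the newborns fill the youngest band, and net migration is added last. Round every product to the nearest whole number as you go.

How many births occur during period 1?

Call the bands 1 to 5, youngest first.
Period 1:
Births: 18100 * 0.292 = 5285, 13300 * 0.076 = 1011 ⇒ total 6296
Band 2: 10000 * 0.97 = 9700
Band 3: 18100 * 0.964 = 17448
Band 4: 13300 * 0.982 = 13061
Band 5: 13300 * 0.943 = 12542
Net migration: Band 1 − 300 → 5996; Band 2 − 60 → 9640; Band 3 + 90 → 17538; Band 4 + 350 → 13411; Band 5 − 180 → 12362
Population now: 0–14=5996, 15–29=9640, 30–44=17538, 45–59=13411, 60–74=12362

6296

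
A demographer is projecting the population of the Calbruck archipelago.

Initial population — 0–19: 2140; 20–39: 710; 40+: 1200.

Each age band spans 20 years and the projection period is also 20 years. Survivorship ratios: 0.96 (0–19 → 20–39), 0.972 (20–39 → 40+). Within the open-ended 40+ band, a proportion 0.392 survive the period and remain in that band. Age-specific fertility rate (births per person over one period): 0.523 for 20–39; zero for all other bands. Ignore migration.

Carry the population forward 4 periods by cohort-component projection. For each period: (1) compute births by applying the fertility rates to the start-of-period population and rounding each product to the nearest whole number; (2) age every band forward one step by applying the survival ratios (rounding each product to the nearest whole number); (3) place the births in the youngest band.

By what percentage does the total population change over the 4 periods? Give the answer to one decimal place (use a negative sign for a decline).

Call the groups 1 to 3, youngest first.
Period 1.
Births: 710 × 0.523 = 371
Group 2: 2140 × 0.96 = 2054
Group 3: 710 × 0.972 + 1200 × 0.392 = 690 + 470 = 1160
Giving 371 / 2054 / 1160.
Period 2.
Births: 2054 × 0.523 = 1074
Group 2: 371 × 0.96 = 356
Group 3: 2054 × 0.972 + 1160 × 0.392 = 1996 + 455 = 2451
Giving 1074 / 356 / 2451.
Period 3.
Births: 356 × 0.523 = 186
Group 2: 1074 × 0.96 = 1031
Group 3: 356 × 0.972 + 2451 × 0.392 = 346 + 961 = 1307
Giving 186 / 1031 / 1307.
Period 4.
Births: 1031 × 0.523 = 539
Group 2: 186 × 0.96 = 179
Group 3: 1031 × 0.972 + 1307 × 0.392 = 1002 + 512 = 1514
Giving 539 / 179 / 1514.
Total: 4050 → 2232; change = -1818; percentage change = -44.9%

-44.9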